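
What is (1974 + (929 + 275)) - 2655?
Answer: 523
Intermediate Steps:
(1974 + (929 + 275)) - 2655 = (1974 + 1204) - 2655 = 3178 - 2655 = 523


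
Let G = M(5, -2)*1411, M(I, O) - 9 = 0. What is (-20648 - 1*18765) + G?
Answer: -26714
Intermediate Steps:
M(I, O) = 9 (M(I, O) = 9 + 0 = 9)
G = 12699 (G = 9*1411 = 12699)
(-20648 - 1*18765) + G = (-20648 - 1*18765) + 12699 = (-20648 - 18765) + 12699 = -39413 + 12699 = -26714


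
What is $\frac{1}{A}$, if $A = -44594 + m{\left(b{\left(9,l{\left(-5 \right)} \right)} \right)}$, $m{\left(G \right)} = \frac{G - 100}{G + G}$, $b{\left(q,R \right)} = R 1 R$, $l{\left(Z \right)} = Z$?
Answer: $- \frac{2}{89191} \approx -2.2424 \cdot 10^{-5}$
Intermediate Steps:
$b{\left(q,R \right)} = R^{2}$ ($b{\left(q,R \right)} = R R = R^{2}$)
$m{\left(G \right)} = \frac{-100 + G}{2 G}$
$A = - \frac{89191}{2}$ ($A = -44594 + \frac{-100 + \left(-5\right)^{2}}{2 \left(-5\right)^{2}} = -44594 + \frac{-100 + 25}{2 \cdot 25} = -44594 + \frac{1}{2} \cdot \frac{1}{25} \left(-75\right) = -44594 - \frac{3}{2} = - \frac{89191}{2} \approx -44596.0$)
$\frac{1}{A} = \frac{1}{- \frac{89191}{2}} = - \frac{2}{89191}$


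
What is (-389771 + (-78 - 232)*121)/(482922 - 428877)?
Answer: -142427/18015 ≈ -7.9060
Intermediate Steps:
(-389771 + (-78 - 232)*121)/(482922 - 428877) = (-389771 - 310*121)/54045 = (-389771 - 37510)*(1/54045) = -427281*1/54045 = -142427/18015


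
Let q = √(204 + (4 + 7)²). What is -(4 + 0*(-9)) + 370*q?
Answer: -4 + 1850*√13 ≈ 6666.3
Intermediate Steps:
q = 5*√13 (q = √(204 + 11²) = √(204 + 121) = √325 = 5*√13 ≈ 18.028)
-(4 + 0*(-9)) + 370*q = -(4 + 0*(-9)) + 370*(5*√13) = -(4 + 0) + 1850*√13 = -1*4 + 1850*√13 = -4 + 1850*√13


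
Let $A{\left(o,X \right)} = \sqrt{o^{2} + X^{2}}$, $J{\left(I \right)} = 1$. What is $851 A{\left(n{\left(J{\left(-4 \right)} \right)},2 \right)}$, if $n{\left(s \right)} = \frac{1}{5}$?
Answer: $\frac{851 \sqrt{101}}{5} \approx 1710.5$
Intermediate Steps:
$n{\left(s \right)} = \frac{1}{5}$
$A{\left(o,X \right)} = \sqrt{X^{2} + o^{2}}$
$851 A{\left(n{\left(J{\left(-4 \right)} \right)},2 \right)} = 851 \sqrt{2^{2} + \left(\frac{1}{5}\right)^{2}} = 851 \sqrt{4 + \frac{1}{25}} = 851 \sqrt{\frac{101}{25}} = 851 \frac{\sqrt{101}}{5} = \frac{851 \sqrt{101}}{5}$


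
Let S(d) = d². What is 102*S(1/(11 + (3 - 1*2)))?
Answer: 17/24 ≈ 0.70833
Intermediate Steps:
102*S(1/(11 + (3 - 1*2))) = 102*(1/(11 + (3 - 1*2)))² = 102*(1/(11 + (3 - 2)))² = 102*(1/(11 + 1))² = 102*(1/12)² = 102*(1/144) = 17/24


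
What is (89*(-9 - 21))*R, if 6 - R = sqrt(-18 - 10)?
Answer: -16020 + 5340*I*sqrt(7) ≈ -16020.0 + 14128.0*I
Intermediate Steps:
R = 6 - 2*I*sqrt(7) (R = 6 - sqrt(-18 - 10) = 6 - sqrt(-28) = 6 - 2*I*sqrt(7) ≈ 6.0 - 5.2915*I)
(89*(-9 - 21))*R = (89*(-9 - 21))*(6 - 2*I*sqrt(7)) = (89*(-30))*(6 - 2*I*sqrt(7)) = -2670*(6 - 2*I*sqrt(7)) = -16020 + 5340*I*sqrt(7)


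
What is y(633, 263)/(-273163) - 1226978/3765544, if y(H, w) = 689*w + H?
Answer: -509945756187/514303647836 ≈ -0.99153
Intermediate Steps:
y(H, w) = H + 689*w
y(633, 263)/(-273163) - 1226978/3765544 = (633 + 689*263)/(-273163) - 1226978/3765544 = (633 + 181207)*(-1/273163) - 1226978*1/3765544 = 181840*(-1/273163) - 613489/1882772 = -181840/273163 - 613489/1882772 = -509945756187/514303647836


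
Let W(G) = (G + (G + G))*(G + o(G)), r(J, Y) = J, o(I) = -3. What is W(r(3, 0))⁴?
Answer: 0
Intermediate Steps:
W(G) = 3*G*(-3 + G) (W(G) = (G + (G + G))*(G - 3) = (G + 2*G)*(-3 + G) = (3*G)*(-3 + G) = 3*G*(-3 + G))
W(r(3, 0))⁴ = (3*3*(-3 + 3))⁴ = (3*3*0)⁴ = 0⁴ = 0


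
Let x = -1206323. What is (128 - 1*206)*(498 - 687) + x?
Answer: -1191581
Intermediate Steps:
(128 - 1*206)*(498 - 687) + x = (128 - 1*206)*(498 - 687) - 1206323 = (128 - 206)*(-189) - 1206323 = -78*(-189) - 1206323 = 14742 - 1206323 = -1191581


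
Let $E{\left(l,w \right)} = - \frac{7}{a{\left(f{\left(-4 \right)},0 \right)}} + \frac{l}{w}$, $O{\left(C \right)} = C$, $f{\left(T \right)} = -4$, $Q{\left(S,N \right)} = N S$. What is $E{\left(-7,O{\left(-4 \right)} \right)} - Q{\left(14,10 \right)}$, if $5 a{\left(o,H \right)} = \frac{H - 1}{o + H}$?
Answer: $- \frac{1113}{4} \approx -278.25$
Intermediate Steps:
$a{\left(o,H \right)} = \frac{-1 + H}{5 \left(H + o\right)}$ ($a{\left(o,H \right)} = \frac{\left(H - 1\right) \frac{1}{o + H}}{5} = \frac{\left(-1 + H\right) \frac{1}{H + o}}{5} = \frac{\frac{1}{H + o} \left(-1 + H\right)}{5} = \frac{-1 + H}{5 \left(H + o\right)}$)
$E{\left(l,w \right)} = -140 + \frac{l}{w}$ ($E{\left(l,w \right)} = - \frac{7}{\frac{1}{5} \frac{1}{0 - 4} \left(-1 + 0\right)} + \frac{l}{w} = - \frac{7}{\frac{1}{5} \frac{1}{-4} \left(-1\right)} + \frac{l}{w} = - \frac{7}{\frac{1}{5} \left(- \frac{1}{4}\right) \left(-1\right)} + \frac{l}{w} = - 7 \frac{1}{\frac{1}{20}} + \frac{l}{w} = \left(-7\right) 20 + \frac{l}{w} = -140 + \frac{l}{w}$)
$E{\left(-7,O{\left(-4 \right)} \right)} - Q{\left(14,10 \right)} = \left(-140 - \frac{7}{-4}\right) - 10 \cdot 14 = \left(-140 - - \frac{7}{4}\right) - 140 = \left(-140 + \frac{7}{4}\right) - 140 = - \frac{553}{4} - 140 = - \frac{1113}{4}$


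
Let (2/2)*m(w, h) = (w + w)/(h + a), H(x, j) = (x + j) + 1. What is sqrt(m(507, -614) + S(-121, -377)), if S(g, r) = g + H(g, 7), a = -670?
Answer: I*sqrt(10752430)/214 ≈ 15.323*I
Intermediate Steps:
H(x, j) = 1 + j + x (H(x, j) = (j + x) + 1 = 1 + j + x)
m(w, h) = 2*w/(-670 + h) (m(w, h) = (w + w)/(h - 670) = (2*w)/(-670 + h) = 2*w/(-670 + h))
S(g, r) = 8 + 2*g (S(g, r) = g + (1 + 7 + g) = g + (8 + g) = 8 + 2*g)
sqrt(m(507, -614) + S(-121, -377)) = sqrt(2*507/(-670 - 614) + (8 + 2*(-121))) = sqrt(2*507/(-1284) + (8 - 242)) = sqrt(2*507*(-1/1284) - 234) = sqrt(-169/214 - 234) = sqrt(-50245/214) = I*sqrt(10752430)/214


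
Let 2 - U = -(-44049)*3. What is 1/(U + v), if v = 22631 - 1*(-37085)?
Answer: -1/72429 ≈ -1.3807e-5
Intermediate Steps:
U = -132145 (U = 2 - (-44049)*(-1*3) = 2 - (-44049)*(-3) = 2 - 1*132147 = 2 - 132147 = -132145)
v = 59716 (v = 22631 + 37085 = 59716)
1/(U + v) = 1/(-132145 + 59716) = 1/(-72429) = -1/72429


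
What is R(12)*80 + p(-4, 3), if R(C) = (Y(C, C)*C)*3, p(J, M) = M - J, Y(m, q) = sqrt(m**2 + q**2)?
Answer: 7 + 34560*sqrt(2) ≈ 48882.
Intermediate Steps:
R(C) = 3*C*sqrt(2)*sqrt(C**2) (R(C) = (sqrt(C**2 + C**2)*C)*3 = (sqrt(2*C**2)*C)*3 = ((sqrt(2)*sqrt(C**2))*C)*3 = (C*sqrt(2)*sqrt(C**2))*3 = 3*C*sqrt(2)*sqrt(C**2))
R(12)*80 + p(-4, 3) = (3*12*sqrt(2)*sqrt(12**2))*80 + (3 - 1*(-4)) = (3*12*sqrt(2)*sqrt(144))*80 + (3 + 4) = (3*12*sqrt(2)*12)*80 + 7 = (432*sqrt(2))*80 + 7 = 34560*sqrt(2) + 7 = 7 + 34560*sqrt(2)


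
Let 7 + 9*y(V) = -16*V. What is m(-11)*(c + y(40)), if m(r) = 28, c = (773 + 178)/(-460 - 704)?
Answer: -1777223/873 ≈ -2035.8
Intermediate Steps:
c = -317/388 (c = 951/(-1164) = 951*(-1/1164) = -317/388 ≈ -0.81701)
y(V) = -7/9 - 16*V/9 (y(V) = -7/9 + (-16*V)/9 = -7/9 - 16*V/9)
m(-11)*(c + y(40)) = 28*(-317/388 + (-7/9 - 16/9*40)) = 28*(-317/388 + (-7/9 - 640/9)) = 28*(-317/388 - 647/9) = 28*(-253889/3492) = -1777223/873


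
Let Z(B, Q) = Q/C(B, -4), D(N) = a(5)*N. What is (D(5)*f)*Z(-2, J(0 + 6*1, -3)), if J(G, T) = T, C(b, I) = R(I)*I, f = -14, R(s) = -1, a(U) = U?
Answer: 525/2 ≈ 262.50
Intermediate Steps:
C(b, I) = -I
D(N) = 5*N
Z(B, Q) = Q/4 (Z(B, Q) = Q/((-1*(-4))) = Q/4)
(D(5)*f)*Z(-2, J(0 + 6*1, -3)) = ((5*5)*(-14))*((¼)*(-3)) = (25*(-14))*(-¾) = -350*(-¾) = 525/2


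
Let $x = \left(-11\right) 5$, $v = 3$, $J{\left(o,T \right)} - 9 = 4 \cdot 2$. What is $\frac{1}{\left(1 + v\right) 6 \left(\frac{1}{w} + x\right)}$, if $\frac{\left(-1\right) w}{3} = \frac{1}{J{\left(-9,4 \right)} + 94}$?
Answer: $- \frac{1}{2208} \approx -0.0004529$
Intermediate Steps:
$J{\left(o,T \right)} = 17$ ($J{\left(o,T \right)} = 9 + 4 \cdot 2 = 9 + 8 = 17$)
$x = -55$
$w = - \frac{1}{37}$ ($w = - \frac{3}{17 + 94} = - \frac{3}{111} = \left(-3\right) \frac{1}{111} = - \frac{1}{37} \approx -0.027027$)
$\frac{1}{\left(1 + v\right) 6 \left(\frac{1}{w} + x\right)} = \frac{1}{\left(1 + 3\right) 6 \left(\frac{1}{- \frac{1}{37}} - 55\right)} = \frac{1}{4 \cdot 6 \left(-37 - 55\right)} = \frac{1}{24 \left(-92\right)} = \frac{1}{-2208} = - \frac{1}{2208}$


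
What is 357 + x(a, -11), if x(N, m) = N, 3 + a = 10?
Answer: 364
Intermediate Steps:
a = 7 (a = -3 + 10 = 7)
357 + x(a, -11) = 357 + 7 = 364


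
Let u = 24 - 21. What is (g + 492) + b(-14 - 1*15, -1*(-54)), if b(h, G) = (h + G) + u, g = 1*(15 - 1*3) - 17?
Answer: 515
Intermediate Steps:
u = 3
g = -5 (g = 1*(15 - 3) - 17 = 1*12 - 17 = 12 - 17 = -5)
b(h, G) = 3 + G + h (b(h, G) = (h + G) + 3 = (G + h) + 3 = 3 + G + h)
(g + 492) + b(-14 - 1*15, -1*(-54)) = (-5 + 492) + (3 - 1*(-54) + (-14 - 1*15)) = 487 + (3 + 54 + (-14 - 15)) = 487 + (3 + 54 - 29) = 487 + 28 = 515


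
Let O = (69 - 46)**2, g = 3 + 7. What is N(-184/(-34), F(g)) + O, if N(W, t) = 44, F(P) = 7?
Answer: 573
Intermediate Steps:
g = 10
O = 529 (O = 23**2 = 529)
N(-184/(-34), F(g)) + O = 44 + 529 = 573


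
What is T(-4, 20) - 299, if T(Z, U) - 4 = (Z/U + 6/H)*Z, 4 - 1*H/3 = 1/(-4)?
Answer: -25167/85 ≈ -296.08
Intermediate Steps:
H = 51/4 (H = 12 - 3/(-4) = 12 - 3*(-¼) = 12 + ¾ = 51/4 ≈ 12.750)
T(Z, U) = 4 + Z*(8/17 + Z/U) (T(Z, U) = 4 + (Z/U + 6/(51/4))*Z = 4 + (Z/U + 6*(4/51))*Z = 4 + (Z/U + 8/17)*Z = 4 + (8/17 + Z/U)*Z = 4 + Z*(8/17 + Z/U))
T(-4, 20) - 299 = (4 + (8/17)*(-4) + (-4)²/20) - 299 = (4 - 32/17 + (1/20)*16) - 299 = (4 - 32/17 + ⅘) - 299 = 248/85 - 299 = -25167/85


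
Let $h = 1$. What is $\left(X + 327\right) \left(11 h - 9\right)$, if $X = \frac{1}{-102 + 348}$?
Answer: $\frac{80443}{123} \approx 654.01$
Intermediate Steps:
$X = \frac{1}{246} \approx 0.004065$
$\left(X + 327\right) \left(11 h - 9\right) = \left(\frac{1}{246} + 327\right) \left(11 \cdot 1 - 9\right) = \frac{80443 \left(11 - 9\right)}{246} = \frac{80443}{246} \cdot 2 = \frac{80443}{123}$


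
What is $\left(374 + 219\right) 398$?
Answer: $236014$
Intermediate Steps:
$\left(374 + 219\right) 398 = 593 \cdot 398 = 236014$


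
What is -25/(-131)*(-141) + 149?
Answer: 15994/131 ≈ 122.09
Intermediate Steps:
-25/(-131)*(-141) + 149 = -25*(-1/131)*(-141) + 149 = (25/131)*(-141) + 149 = -3525/131 + 149 = 15994/131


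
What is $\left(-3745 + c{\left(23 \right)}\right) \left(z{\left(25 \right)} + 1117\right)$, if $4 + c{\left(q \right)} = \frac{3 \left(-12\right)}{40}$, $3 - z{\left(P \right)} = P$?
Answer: $- \frac{8212281}{2} \approx -4.1061 \cdot 10^{6}$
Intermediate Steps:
$z{\left(P \right)} = 3 - P$
$c{\left(q \right)} = - \frac{49}{10}$ ($c{\left(q \right)} = -4 + \frac{3 \left(-12\right)}{40} = -4 - \frac{9}{10} = - \frac{49}{10}$)
$\left(-3745 + c{\left(23 \right)}\right) \left(z{\left(25 \right)} + 1117\right) = \left(-3745 - \frac{49}{10}\right) \left(\left(3 - 25\right) + 1117\right) = - \frac{37499 \left(\left(3 - 25\right) + 1117\right)}{10} = - \frac{37499 \left(-22 + 1117\right)}{10} = \left(- \frac{37499}{10}\right) 1095 = - \frac{8212281}{2}$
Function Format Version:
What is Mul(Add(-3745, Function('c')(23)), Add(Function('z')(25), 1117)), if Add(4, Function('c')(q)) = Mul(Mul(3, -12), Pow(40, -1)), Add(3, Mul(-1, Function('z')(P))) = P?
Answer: Rational(-8212281, 2) ≈ -4.1061e+6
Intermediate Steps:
Function('z')(P) = Add(3, Mul(-1, P))
Function('c')(q) = Rational(-49, 10) (Function('c')(q) = Add(-4, Mul(Mul(3, -12), Pow(40, -1))) = Add(-4, Mul(-36, Rational(1, 40))) = Add(-4, Rational(-9, 10)) = Rational(-49, 10))
Mul(Add(-3745, Function('c')(23)), Add(Function('z')(25), 1117)) = Mul(Add(-3745, Rational(-49, 10)), Add(Add(3, Mul(-1, 25)), 1117)) = Mul(Rational(-37499, 10), Add(Add(3, -25), 1117)) = Mul(Rational(-37499, 10), Add(-22, 1117)) = Mul(Rational(-37499, 10), 1095) = Rational(-8212281, 2)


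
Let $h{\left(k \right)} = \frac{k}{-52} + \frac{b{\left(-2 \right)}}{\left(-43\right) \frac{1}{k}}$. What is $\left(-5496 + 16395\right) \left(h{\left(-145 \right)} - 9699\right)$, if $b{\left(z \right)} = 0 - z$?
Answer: $- \frac{236133908451}{2236} \approx -1.0561 \cdot 10^{8}$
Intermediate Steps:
$b{\left(z \right)} = - z$
$h{\left(k \right)} = - \frac{147 k}{2236}$ ($h{\left(k \right)} = \frac{k}{-52} + \frac{\left(-1\right) \left(-2\right)}{\left(-43\right) \frac{1}{k}} = k \left(- \frac{1}{52}\right) + 2 \left(- \frac{k}{43}\right) = - \frac{k}{52} - \frac{2 k}{43} = - \frac{147 k}{2236}$)
$\left(-5496 + 16395\right) \left(h{\left(-145 \right)} - 9699\right) = \left(-5496 + 16395\right) \left(\left(- \frac{147}{2236}\right) \left(-145\right) - 9699\right) = 10899 \left(\frac{21315}{2236} - 9699\right) = 10899 \left(- \frac{21665649}{2236}\right) = - \frac{236133908451}{2236}$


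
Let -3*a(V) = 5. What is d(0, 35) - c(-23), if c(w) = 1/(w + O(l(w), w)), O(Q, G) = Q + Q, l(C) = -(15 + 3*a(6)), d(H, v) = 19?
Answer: 818/43 ≈ 19.023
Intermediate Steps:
a(V) = -5/3 (a(V) = -1/3*5 = -5/3)
l(C) = -10 (l(C) = -3/(1/(-5/3 + 5)) = -3/(1/(10/3)) = -3/3/10 = -3*10/3 = -10)
O(Q, G) = 2*Q
c(w) = 1/(-20 + w) (c(w) = 1/(w + 2*(-10)) = 1/(w - 20) = 1/(-20 + w))
d(0, 35) - c(-23) = 19 - 1/(-20 - 23) = 19 - 1/(-43) = 19 - 1*(-1/43) = 19 + 1/43 = 818/43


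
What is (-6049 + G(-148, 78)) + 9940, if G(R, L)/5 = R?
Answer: 3151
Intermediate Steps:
G(R, L) = 5*R
(-6049 + G(-148, 78)) + 9940 = (-6049 + 5*(-148)) + 9940 = (-6049 - 740) + 9940 = -6789 + 9940 = 3151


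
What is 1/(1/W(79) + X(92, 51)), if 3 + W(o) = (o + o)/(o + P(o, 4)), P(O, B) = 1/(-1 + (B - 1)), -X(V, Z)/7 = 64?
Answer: -161/72287 ≈ -0.0022272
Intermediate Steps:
X(V, Z) = -448 (X(V, Z) = -7*64 = -448)
P(O, B) = 1/(-2 + B) (P(O, B) = 1/(-1 + (-1 + B)) = 1/(-2 + B))
W(o) = -3 + 2*o/(½ + o) (W(o) = -3 + (o + o)/(o + 1/(-2 + 4)) = -3 + (2*o)/(o + 1/2) = -3 + (2*o)/(o + ½) = -3 + (2*o)/(½ + o) = -3 + 2*o/(½ + o))
1/(1/W(79) + X(92, 51)) = 1/(1/((-3 - 2*79)/(1 + 2*79)) - 448) = 1/(1/((-3 - 158)/(1 + 158)) - 448) = 1/(1/(-161/159) - 448) = 1/(-159/161 - 448) = 1/(-72287/161) = -161/72287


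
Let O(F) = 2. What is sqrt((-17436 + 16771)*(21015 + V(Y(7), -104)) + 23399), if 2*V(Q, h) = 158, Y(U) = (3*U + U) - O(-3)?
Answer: I*sqrt(14004111) ≈ 3742.2*I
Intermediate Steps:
Y(U) = -2 + 4*U (Y(U) = (3*U + U) - 1*2 = 4*U - 2 = -2 + 4*U)
V(Q, h) = 79 (V(Q, h) = (1/2)*158 = 79)
sqrt((-17436 + 16771)*(21015 + V(Y(7), -104)) + 23399) = sqrt((-17436 + 16771)*(21015 + 79) + 23399) = sqrt(-665*21094 + 23399) = sqrt(-14027510 + 23399) = sqrt(-14004111) = I*sqrt(14004111)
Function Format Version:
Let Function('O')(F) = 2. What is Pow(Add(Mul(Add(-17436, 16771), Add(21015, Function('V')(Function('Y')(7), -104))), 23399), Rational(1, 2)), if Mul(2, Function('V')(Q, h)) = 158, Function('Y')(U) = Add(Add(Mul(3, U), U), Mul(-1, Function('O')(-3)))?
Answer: Mul(I, Pow(14004111, Rational(1, 2))) ≈ Mul(3742.2, I)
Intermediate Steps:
Function('Y')(U) = Add(-2, Mul(4, U)) (Function('Y')(U) = Add(Add(Mul(3, U), U), Mul(-1, 2)) = Add(Mul(4, U), -2) = Add(-2, Mul(4, U)))
Function('V')(Q, h) = 79 (Function('V')(Q, h) = Mul(Rational(1, 2), 158) = 79)
Pow(Add(Mul(Add(-17436, 16771), Add(21015, Function('V')(Function('Y')(7), -104))), 23399), Rational(1, 2)) = Pow(Add(Mul(Add(-17436, 16771), Add(21015, 79)), 23399), Rational(1, 2)) = Pow(Add(Mul(-665, 21094), 23399), Rational(1, 2)) = Pow(Add(-14027510, 23399), Rational(1, 2)) = Pow(-14004111, Rational(1, 2)) = Mul(I, Pow(14004111, Rational(1, 2)))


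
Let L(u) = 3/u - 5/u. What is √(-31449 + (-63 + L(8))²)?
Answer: 5*I*√17567/4 ≈ 165.68*I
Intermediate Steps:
L(u) = -2/u
√(-31449 + (-63 + L(8))²) = √(-31449 + (-63 - 2/8)²) = √(-31449 + (-63 - 2*⅛)²) = √(-31449 + (-63 - ¼)²) = √(-31449 + (-253/4)²) = √(-31449 + 64009/16) = √(-439175/16) = 5*I*√17567/4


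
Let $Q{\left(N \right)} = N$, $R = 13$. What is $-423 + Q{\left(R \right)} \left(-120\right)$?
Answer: $-1983$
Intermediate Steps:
$-423 + Q{\left(R \right)} \left(-120\right) = -423 + 13 \left(-120\right) = -423 - 1560 = -1983$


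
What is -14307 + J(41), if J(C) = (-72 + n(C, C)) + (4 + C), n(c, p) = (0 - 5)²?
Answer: -14309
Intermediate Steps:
n(c, p) = 25 (n(c, p) = (-5)² = 25)
J(C) = -43 + C (J(C) = (-72 + 25) + (4 + C) = -47 + (4 + C) = -43 + C)
-14307 + J(41) = -14307 + (-43 + 41) = -14307 - 2 = -14309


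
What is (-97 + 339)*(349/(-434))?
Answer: -42229/217 ≈ -194.60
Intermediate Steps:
(-97 + 339)*(349/(-434)) = 242*(349*(-1/434)) = 242*(-349/434) = -42229/217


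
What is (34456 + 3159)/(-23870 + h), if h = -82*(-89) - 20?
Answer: -37615/16592 ≈ -2.2671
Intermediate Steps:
h = 7278 (h = 7298 - 20 = 7278)
(34456 + 3159)/(-23870 + h) = (34456 + 3159)/(-23870 + 7278) = 37615/(-16592) = 37615*(-1/16592) = -37615/16592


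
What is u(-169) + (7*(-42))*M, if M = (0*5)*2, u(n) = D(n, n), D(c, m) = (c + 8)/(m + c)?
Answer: 161/338 ≈ 0.47633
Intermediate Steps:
D(c, m) = (8 + c)/(c + m)
u(n) = (8 + n)/(2*n) (u(n) = (8 + n)/(n + n) = (8 + n)/((2*n)) = (1/(2*n))*(8 + n) = (8 + n)/(2*n))
M = 0 (M = 0*2 = 0)
u(-169) + (7*(-42))*M = (½)*(8 - 169)/(-169) + (7*(-42))*0 = (½)*(-1/169)*(-161) - 294*0 = 161/338 + 0 = 161/338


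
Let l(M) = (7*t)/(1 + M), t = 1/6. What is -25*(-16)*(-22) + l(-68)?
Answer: -3537607/402 ≈ -8800.0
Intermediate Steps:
t = ⅙ ≈ 0.16667
l(M) = 7/(6*(1 + M)) (l(M) = (7*(⅙))/(1 + M) = 7/(6*(1 + M)))
-25*(-16)*(-22) + l(-68) = -25*(-16)*(-22) + 7/(6*(1 - 68)) = 400*(-22) + (7/6)/(-67) = -8800 + (7/6)*(-1/67) = -8800 - 7/402 = -3537607/402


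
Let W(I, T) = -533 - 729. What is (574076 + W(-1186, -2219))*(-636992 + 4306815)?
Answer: 2102125991922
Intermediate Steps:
W(I, T) = -1262
(574076 + W(-1186, -2219))*(-636992 + 4306815) = (574076 - 1262)*(-636992 + 4306815) = 572814*3669823 = 2102125991922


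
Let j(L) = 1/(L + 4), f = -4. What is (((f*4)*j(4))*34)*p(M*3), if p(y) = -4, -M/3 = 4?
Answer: 272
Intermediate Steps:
M = -12 (M = -3*4 = -12)
j(L) = 1/(4 + L)
(((f*4)*j(4))*34)*p(M*3) = (((-4*4)/(4 + 4))*34)*(-4) = (-16/8*34)*(-4) = (-16*⅛*34)*(-4) = -2*34*(-4) = -68*(-4) = 272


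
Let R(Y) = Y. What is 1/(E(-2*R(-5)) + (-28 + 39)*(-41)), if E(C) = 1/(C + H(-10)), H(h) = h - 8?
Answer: -8/3609 ≈ -0.0022167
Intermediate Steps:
H(h) = -8 + h
E(C) = 1/(-18 + C) (E(C) = 1/(C + (-8 - 10)) = 1/(C - 18) = 1/(-18 + C))
1/(E(-2*R(-5)) + (-28 + 39)*(-41)) = 1/(1/(-18 - 2*(-5)) + (-28 + 39)*(-41)) = 1/(1/(-18 + 10) + 11*(-41)) = 1/(1/(-8) - 451) = 1/(-⅛ - 451) = 1/(-3609/8) = -8/3609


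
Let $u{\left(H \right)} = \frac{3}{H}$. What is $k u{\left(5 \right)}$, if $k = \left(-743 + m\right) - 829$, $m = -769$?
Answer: $- \frac{7023}{5} \approx -1404.6$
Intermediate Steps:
$k = -2341$ ($k = \left(-743 - 769\right) - 829 = -1512 - 829 = -2341$)
$k u{\left(5 \right)} = - 2341 \cdot \frac{3}{5} = - 2341 \cdot 3 \cdot \frac{1}{5} = \left(-2341\right) \frac{3}{5} = - \frac{7023}{5}$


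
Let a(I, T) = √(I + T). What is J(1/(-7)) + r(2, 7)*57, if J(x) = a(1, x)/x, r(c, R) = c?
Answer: 114 - √42 ≈ 107.52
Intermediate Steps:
J(x) = √(1 + x)/x
J(1/(-7)) + r(2, 7)*57 = √(1 + 1/(-7))/(1/(-7)) + 2*57 = √(1 - ⅐)/(-⅐) + 114 = -√42 + 114 = 114 - √42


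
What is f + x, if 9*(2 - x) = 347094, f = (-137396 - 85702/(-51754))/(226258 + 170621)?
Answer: -396057296273453/10270037883 ≈ -38564.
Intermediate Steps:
f = -3555353441/10270037883 (f = (-137396 - 85702*(-1/51754))/396879 = (-137396 + 42851/25877)*(1/396879) = -3555353441/25877*1/396879 = -3555353441/10270037883 ≈ -0.34619)
x = -38564 (x = 2 - ⅑*347094 = 2 - 38566 = -38564)
f + x = -3555353441/10270037883 - 38564 = -396057296273453/10270037883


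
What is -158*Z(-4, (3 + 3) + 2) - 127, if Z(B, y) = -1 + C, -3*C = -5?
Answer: -697/3 ≈ -232.33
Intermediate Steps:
C = 5/3 (C = -⅓*(-5) = 5/3 ≈ 1.6667)
Z(B, y) = ⅔ (Z(B, y) = -1 + 5/3 = ⅔)
-158*Z(-4, (3 + 3) + 2) - 127 = -158*⅔ - 127 = -316/3 - 127 = -697/3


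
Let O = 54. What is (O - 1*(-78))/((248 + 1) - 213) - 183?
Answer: -538/3 ≈ -179.33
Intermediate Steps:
(O - 1*(-78))/((248 + 1) - 213) - 183 = (54 - 1*(-78))/((248 + 1) - 213) - 183 = (54 + 78)/(249 - 213) - 183 = 132/36 - 183 = (1/36)*132 - 183 = 11/3 - 183 = -538/3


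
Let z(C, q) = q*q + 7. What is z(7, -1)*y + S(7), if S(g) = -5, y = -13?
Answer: -109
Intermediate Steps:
z(C, q) = 7 + q² (z(C, q) = q² + 7 = 7 + q²)
z(7, -1)*y + S(7) = (7 + (-1)²)*(-13) - 5 = (7 + 1)*(-13) - 5 = 8*(-13) - 5 = -104 - 5 = -109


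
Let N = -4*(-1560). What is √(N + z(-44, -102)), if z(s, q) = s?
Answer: 2*√1549 ≈ 78.715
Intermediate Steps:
N = 6240
√(N + z(-44, -102)) = √(6240 - 44) = √6196 = 2*√1549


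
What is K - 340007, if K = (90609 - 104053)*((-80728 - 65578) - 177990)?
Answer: 4359495417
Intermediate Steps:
K = 4359835424 (K = -13444*(-146306 - 177990) = -13444*(-324296) = 4359835424)
K - 340007 = 4359835424 - 340007 = 4359495417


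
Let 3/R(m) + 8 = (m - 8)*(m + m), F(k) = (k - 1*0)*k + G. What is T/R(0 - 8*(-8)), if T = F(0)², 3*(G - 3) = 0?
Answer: 21480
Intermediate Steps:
G = 3 (G = 3 + (⅓)*0 = 3 + 0 = 3)
F(k) = 3 + k² (F(k) = (k - 1*0)*k + 3 = (k + 0)*k + 3 = k*k + 3 = k² + 3 = 3 + k²)
R(m) = 3/(-8 + 2*m*(-8 + m)) (R(m) = 3/(-8 + (m - 8)*(m + m)) = 3/(-8 + (-8 + m)*(2*m)) = 3/(-8 + 2*m*(-8 + m)))
T = 9 (T = (3 + 0²)² = (3 + 0)² = 3² = 9)
T/R(0 - 8*(-8)) = 9/((3/(2*(-4 + (0 - 8*(-8))² - 8*(0 - 8*(-8)))))) = 9/((3/(2*(-4 + (0 + 64)² - 8*(0 + 64))))) = 9/((3/(2*(-4 + 64² - 8*64)))) = 9/((3/(2*(-4 + 4096 - 512)))) = 9/(((3/2)/3580)) = 9/(((3/2)*(1/3580))) = 9/(3/7160) = 9*(7160/3) = 21480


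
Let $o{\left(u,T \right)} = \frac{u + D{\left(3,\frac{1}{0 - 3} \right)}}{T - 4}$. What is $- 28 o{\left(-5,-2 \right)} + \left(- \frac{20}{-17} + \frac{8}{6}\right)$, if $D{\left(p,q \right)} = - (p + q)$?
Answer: $- \frac{5090}{153} \approx -33.268$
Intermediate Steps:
$D{\left(p,q \right)} = - p - q$
$o{\left(u,T \right)} = \frac{- \frac{8}{3} + u}{-4 + T}$ ($o{\left(u,T \right)} = \frac{u - \left(3 + \frac{1}{0 - 3}\right)}{T - 4} = \frac{u - \frac{8}{3}}{-4 + T} = \frac{- \frac{8}{3} + u}{-4 + T}$)
$- 28 o{\left(-5,-2 \right)} + \left(- \frac{20}{-17} + \frac{8}{6}\right) = - 28 \frac{- \frac{8}{3} - 5}{-4 - 2} + \left(- \frac{20}{-17} + \frac{8}{6}\right) = - 28 \frac{1}{-6} \left(- \frac{23}{3}\right) + \left(\left(-20\right) \left(- \frac{1}{17}\right) + 8 \cdot \frac{1}{6}\right) = - 28 \left(\left(- \frac{1}{6}\right) \left(- \frac{23}{3}\right)\right) + \left(\frac{20}{17} + \frac{4}{3}\right) = \left(-28\right) \frac{23}{18} + \frac{128}{51} = - \frac{322}{9} + \frac{128}{51} = - \frac{5090}{153}$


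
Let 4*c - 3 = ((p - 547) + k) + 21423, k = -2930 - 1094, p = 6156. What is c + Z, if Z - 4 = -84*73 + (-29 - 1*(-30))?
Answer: -1497/4 ≈ -374.25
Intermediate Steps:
k = -4024
c = 23011/4 (c = ¾ + (((6156 - 547) - 4024) + 21423)/4 = ¾ + ((5609 - 4024) + 21423)/4 = ¾ + (1585 + 21423)/4 = ¾ + (¼)*23008 = ¾ + 5752 = 23011/4 ≈ 5752.8)
Z = -6127 (Z = 4 + (-84*73 + (-29 - 1*(-30))) = 4 + (-6132 + (-29 + 30)) = 4 + (-6132 + 1) = 4 - 6131 = -6127)
c + Z = 23011/4 - 6127 = -1497/4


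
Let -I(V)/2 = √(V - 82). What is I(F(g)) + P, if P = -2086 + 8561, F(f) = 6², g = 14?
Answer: 6475 - 2*I*√46 ≈ 6475.0 - 13.565*I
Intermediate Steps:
F(f) = 36
I(V) = -2*√(-82 + V) (I(V) = -2*√(V - 82) = -2*√(-82 + V))
P = 6475
I(F(g)) + P = -2*√(-82 + 36) + 6475 = -2*I*√46 + 6475 = 6475 - 2*I*√46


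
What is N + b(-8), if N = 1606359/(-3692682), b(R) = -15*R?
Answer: 147171827/1230894 ≈ 119.56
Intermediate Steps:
N = -535453/1230894 (N = 1606359*(-1/3692682) = -535453/1230894 ≈ -0.43501)
N + b(-8) = -535453/1230894 - 15*(-8) = -535453/1230894 + 120 = 147171827/1230894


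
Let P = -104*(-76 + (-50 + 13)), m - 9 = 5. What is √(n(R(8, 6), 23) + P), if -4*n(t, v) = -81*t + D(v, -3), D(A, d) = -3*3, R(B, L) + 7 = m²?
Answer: √62326/2 ≈ 124.83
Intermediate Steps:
m = 14 (m = 9 + 5 = 14)
R(B, L) = 189 (R(B, L) = -7 + 14² = -7 + 196 = 189)
D(A, d) = -9
n(t, v) = 9/4 + 81*t/4 (n(t, v) = -(-81*t - 9)/4 = -(-9 - 81*t)/4 = 9/4 + 81*t/4)
P = 11752 (P = -104*(-76 - 37) = -104*(-113) = 11752)
√(n(R(8, 6), 23) + P) = √((9/4 + (81/4)*189) + 11752) = √((9/4 + 15309/4) + 11752) = √(7659/2 + 11752) = √(31163/2) = √62326/2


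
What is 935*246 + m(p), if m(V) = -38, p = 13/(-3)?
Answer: 229972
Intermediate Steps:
p = -13/3 (p = 13*(-⅓) = -13/3 ≈ -4.3333)
935*246 + m(p) = 935*246 - 38 = 230010 - 38 = 229972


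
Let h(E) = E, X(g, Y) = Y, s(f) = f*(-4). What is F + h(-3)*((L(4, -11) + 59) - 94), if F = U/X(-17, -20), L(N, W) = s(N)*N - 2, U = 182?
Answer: 2939/10 ≈ 293.90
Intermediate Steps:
s(f) = -4*f
L(N, W) = -2 - 4*N² (L(N, W) = (-4*N)*N - 2 = -4*N² - 2 = -2 - 4*N²)
F = -91/10 (F = 182/(-20) = 182*(-1/20) = -91/10 ≈ -9.1000)
F + h(-3)*((L(4, -11) + 59) - 94) = -91/10 - 3*(((-2 - 4*4²) + 59) - 94) = -91/10 - 3*(((-2 - 4*16) + 59) - 94) = -91/10 - 3*(((-2 - 64) + 59) - 94) = -91/10 - 3*((-66 + 59) - 94) = -91/10 - 3*(-7 - 94) = -91/10 - 3*(-101) = -91/10 + 303 = 2939/10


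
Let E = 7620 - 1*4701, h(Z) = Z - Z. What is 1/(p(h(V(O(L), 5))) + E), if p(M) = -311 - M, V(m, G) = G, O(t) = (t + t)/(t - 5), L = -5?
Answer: 1/2608 ≈ 0.00038344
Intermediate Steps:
O(t) = 2*t/(-5 + t) (O(t) = (2*t)/(-5 + t) = 2*t/(-5 + t))
h(Z) = 0
E = 2919 (E = 7620 - 4701 = 2919)
1/(p(h(V(O(L), 5))) + E) = 1/((-311 - 1*0) + 2919) = 1/((-311 + 0) + 2919) = 1/(-311 + 2919) = 1/2608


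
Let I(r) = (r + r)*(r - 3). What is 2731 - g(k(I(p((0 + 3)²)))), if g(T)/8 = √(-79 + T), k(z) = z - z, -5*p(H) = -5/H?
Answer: 2731 - 8*I*√79 ≈ 2731.0 - 71.106*I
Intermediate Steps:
p(H) = 1/H (p(H) = -(-1)/H = 1/H)
I(r) = 2*r*(-3 + r) (I(r) = (2*r)*(-3 + r) = 2*r*(-3 + r))
k(z) = 0
g(T) = 8*√(-79 + T)
2731 - g(k(I(p((0 + 3)²)))) = 2731 - 8*√(-79 + 0) = 2731 - 8*√(-79) = 2731 - 8*I*√79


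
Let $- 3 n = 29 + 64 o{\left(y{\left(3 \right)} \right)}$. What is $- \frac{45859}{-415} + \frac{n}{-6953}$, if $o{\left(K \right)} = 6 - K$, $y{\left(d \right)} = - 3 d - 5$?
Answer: $\frac{56300948}{509205} \approx 110.57$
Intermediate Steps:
$y{\left(d \right)} = -5 - 3 d$
$n = - \frac{1309}{3}$ ($n = - \frac{29 + 64 \left(6 - \left(-5 - 9\right)\right)}{3} = - \frac{29 + 64 \left(6 - -14\right)}{3} = - \frac{29 + 64 \left(6 + 14\right)}{3} = - \frac{29 + 64 \cdot 20}{3} = - \frac{29 + 1280}{3} = \left(- \frac{1}{3}\right) 1309 = - \frac{1309}{3} \approx -436.33$)
$- \frac{45859}{-415} + \frac{n}{-6953} = - \frac{45859}{-415} - \frac{1309}{3 \left(-6953\right)} = \left(-45859\right) \left(- \frac{1}{415}\right) - - \frac{77}{1227} = \frac{45859}{415} + \frac{77}{1227} = \frac{56300948}{509205}$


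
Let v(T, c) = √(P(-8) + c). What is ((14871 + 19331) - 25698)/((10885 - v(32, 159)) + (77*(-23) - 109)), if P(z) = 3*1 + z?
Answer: 76578520/81089871 + 8504*√154/81089871 ≈ 0.94567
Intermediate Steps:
P(z) = 3 + z
v(T, c) = √(-5 + c) (v(T, c) = √((3 - 8) + c) = √(-5 + c))
((14871 + 19331) - 25698)/((10885 - v(32, 159)) + (77*(-23) - 109)) = ((14871 + 19331) - 25698)/((10885 - √(-5 + 159)) + (77*(-23) - 109)) = (34202 - 25698)/((10885 - √154) + (-1771 - 109)) = 8504/((10885 - √154) - 1880) = 8504/(9005 - √154)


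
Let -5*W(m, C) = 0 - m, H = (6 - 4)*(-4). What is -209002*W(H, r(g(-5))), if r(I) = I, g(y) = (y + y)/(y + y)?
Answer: 1672016/5 ≈ 3.3440e+5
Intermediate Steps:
H = -8 (H = 2*(-4) = -8)
g(y) = 1 (g(y) = (2*y)/((2*y)) = (2*y)*(1/(2*y)) = 1)
W(m, C) = m/5 (W(m, C) = -(0 - m)/5 = -(-1)*m/5 = m/5)
-209002*W(H, r(g(-5))) = -209002*(-8)/5 = -209002*(-8/5) = 1672016/5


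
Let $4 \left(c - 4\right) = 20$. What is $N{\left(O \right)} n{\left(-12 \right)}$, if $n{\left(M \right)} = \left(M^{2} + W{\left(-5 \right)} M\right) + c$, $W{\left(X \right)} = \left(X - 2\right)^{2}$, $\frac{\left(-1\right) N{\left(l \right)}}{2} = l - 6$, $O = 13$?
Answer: $6090$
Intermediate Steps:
$c = 9$ ($c = 4 + \frac{1}{4} \cdot 20 = 4 + 5 = 9$)
$N{\left(l \right)} = 12 - 2 l$ ($N{\left(l \right)} = - 2 \left(l - 6\right) = - 2 \left(-6 + l\right) = 12 - 2 l$)
$W{\left(X \right)} = \left(-2 + X\right)^{2}$
$n{\left(M \right)} = 9 + M^{2} + 49 M$ ($n{\left(M \right)} = \left(M^{2} + \left(-2 - 5\right)^{2} M\right) + 9 = \left(M^{2} + \left(-7\right)^{2} M\right) + 9 = \left(M^{2} + 49 M\right) + 9 = 9 + M^{2} + 49 M$)
$N{\left(O \right)} n{\left(-12 \right)} = \left(12 - 26\right) \left(9 + \left(-12\right)^{2} + 49 \left(-12\right)\right) = \left(12 - 26\right) \left(9 + 144 - 588\right) = \left(-14\right) \left(-435\right) = 6090$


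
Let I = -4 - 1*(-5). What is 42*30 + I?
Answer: 1261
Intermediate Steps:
I = 1 (I = -4 + 5 = 1)
42*30 + I = 42*30 + 1 = 1260 + 1 = 1261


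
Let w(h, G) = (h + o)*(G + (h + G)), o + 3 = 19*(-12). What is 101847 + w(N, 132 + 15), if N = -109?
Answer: 38947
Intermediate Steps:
o = -231 (o = -3 + 19*(-12) = -3 - 228 = -231)
w(h, G) = (-231 + h)*(h + 2*G) (w(h, G) = (h - 231)*(G + (h + G)) = (-231 + h)*(G + (G + h)) = (-231 + h)*(h + 2*G))
101847 + w(N, 132 + 15) = 101847 + ((-109)² - 462*(132 + 15) - 231*(-109) + 2*(132 + 15)*(-109)) = 101847 + (11881 - 462*147 + 25179 + 2*147*(-109)) = 101847 + (11881 - 67914 + 25179 - 32046) = 101847 - 62900 = 38947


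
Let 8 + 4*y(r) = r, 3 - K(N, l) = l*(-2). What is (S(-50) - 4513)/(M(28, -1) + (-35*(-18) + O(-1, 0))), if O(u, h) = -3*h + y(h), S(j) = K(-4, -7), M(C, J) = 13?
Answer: -4524/641 ≈ -7.0577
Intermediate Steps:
K(N, l) = 3 + 2*l (K(N, l) = 3 - l*(-2) = 3 - (-2)*l = 3 + 2*l)
y(r) = -2 + r/4
S(j) = -11 (S(j) = 3 + 2*(-7) = 3 - 14 = -11)
O(u, h) = -2 - 11*h/4 (O(u, h) = -3*h + (-2 + h/4) = -2 - 11*h/4)
(S(-50) - 4513)/(M(28, -1) + (-35*(-18) + O(-1, 0))) = (-11 - 4513)/(13 + (-35*(-18) + (-2 - 11/4*0))) = -4524/(13 + (630 + (-2 + 0))) = -4524/(13 + (630 - 2)) = -4524/(13 + 628) = -4524/641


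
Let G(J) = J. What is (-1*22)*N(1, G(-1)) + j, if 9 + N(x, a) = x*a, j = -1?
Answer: 219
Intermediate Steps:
N(x, a) = -9 + a*x (N(x, a) = -9 + x*a = -9 + a*x)
(-1*22)*N(1, G(-1)) + j = (-1*22)*(-9 - 1*1) - 1 = -22*(-9 - 1) - 1 = -22*(-10) - 1 = 220 - 1 = 219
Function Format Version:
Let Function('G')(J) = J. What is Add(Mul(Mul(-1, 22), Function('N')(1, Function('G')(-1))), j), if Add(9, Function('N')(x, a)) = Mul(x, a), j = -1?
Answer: 219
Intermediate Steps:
Function('N')(x, a) = Add(-9, Mul(a, x)) (Function('N')(x, a) = Add(-9, Mul(x, a)) = Add(-9, Mul(a, x)))
Add(Mul(Mul(-1, 22), Function('N')(1, Function('G')(-1))), j) = Add(Mul(Mul(-1, 22), Add(-9, Mul(-1, 1))), -1) = Add(Mul(-22, Add(-9, -1)), -1) = Add(Mul(-22, -10), -1) = Add(220, -1) = 219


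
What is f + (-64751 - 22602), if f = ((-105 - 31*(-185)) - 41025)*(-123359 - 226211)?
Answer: 12372942797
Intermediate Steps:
f = 12373030150 (f = ((-105 + 5735) - 41025)*(-349570) = (5630 - 41025)*(-349570) = -35395*(-349570) = 12373030150)
f + (-64751 - 22602) = 12373030150 + (-64751 - 22602) = 12373030150 - 87353 = 12372942797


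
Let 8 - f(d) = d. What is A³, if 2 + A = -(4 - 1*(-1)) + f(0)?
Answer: 1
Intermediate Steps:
f(d) = 8 - d
A = 1 (A = -2 + (-(4 - 1*(-1)) + (8 - 1*0)) = -2 + (-(4 + 1) + (8 + 0)) = -2 + (-1*5 + 8) = -2 + (-5 + 8) = -2 + 3 = 1)
A³ = 1³ = 1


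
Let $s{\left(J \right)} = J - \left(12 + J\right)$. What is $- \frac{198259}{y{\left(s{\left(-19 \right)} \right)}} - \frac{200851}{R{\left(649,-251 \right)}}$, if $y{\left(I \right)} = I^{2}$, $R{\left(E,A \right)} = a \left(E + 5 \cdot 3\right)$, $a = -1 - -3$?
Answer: $- \frac{4565789}{2988} \approx -1528.0$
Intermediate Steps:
$a = 2$ ($a = -1 + 3 = 2$)
$R{\left(E,A \right)} = 30 + 2 E$ ($R{\left(E,A \right)} = 2 \left(E + 5 \cdot 3\right) = 2 \left(E + 15\right) = 2 \left(15 + E\right) = 30 + 2 E$)
$s{\left(J \right)} = -12$
$- \frac{198259}{y{\left(s{\left(-19 \right)} \right)}} - \frac{200851}{R{\left(649,-251 \right)}} = - \frac{198259}{\left(-12\right)^{2}} - \frac{200851}{30 + 2 \cdot 649} = - \frac{198259}{144} - \frac{200851}{30 + 1298} = \left(-198259\right) \frac{1}{144} - \frac{200851}{1328} = - \frac{198259}{144} - \frac{200851}{1328} = - \frac{4565789}{2988}$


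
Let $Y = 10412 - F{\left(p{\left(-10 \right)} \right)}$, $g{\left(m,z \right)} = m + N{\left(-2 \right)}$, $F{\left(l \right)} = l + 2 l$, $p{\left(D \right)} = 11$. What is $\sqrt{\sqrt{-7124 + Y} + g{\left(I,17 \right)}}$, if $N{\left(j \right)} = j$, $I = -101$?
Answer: $\sqrt{-103 + \sqrt{3255}} \approx 6.7785 i$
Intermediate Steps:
$F{\left(l \right)} = 3 l$
$g{\left(m,z \right)} = -2 + m$ ($g{\left(m,z \right)} = m - 2 = -2 + m$)
$Y = 10379$ ($Y = 10412 - 3 \cdot 11 = 10412 - 33 = 10379$)
$\sqrt{\sqrt{-7124 + Y} + g{\left(I,17 \right)}} = \sqrt{\sqrt{-7124 + 10379} - 103} = \sqrt{\sqrt{3255} - 103} = \sqrt{-103 + \sqrt{3255}}$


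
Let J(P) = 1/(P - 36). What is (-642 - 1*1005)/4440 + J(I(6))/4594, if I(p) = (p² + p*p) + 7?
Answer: -54224539/146181080 ≈ -0.37094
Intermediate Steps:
I(p) = 7 + 2*p² (I(p) = (p² + p²) + 7 = 2*p² + 7 = 7 + 2*p²)
J(P) = 1/(-36 + P)
(-642 - 1*1005)/4440 + J(I(6))/4594 = (-642 - 1*1005)/4440 + 1/((-36 + (7 + 2*6²))*4594) = (-642 - 1005)*(1/4440) + (1/4594)/(-36 + (7 + 2*36)) = -1647*1/4440 + (1/4594)/(-36 + (7 + 72)) = -549/1480 + (1/4594)/(-36 + 79) = -549/1480 + (1/4594)/43 = -549/1480 + (1/43)*(1/4594) = -549/1480 + 1/197542 = -54224539/146181080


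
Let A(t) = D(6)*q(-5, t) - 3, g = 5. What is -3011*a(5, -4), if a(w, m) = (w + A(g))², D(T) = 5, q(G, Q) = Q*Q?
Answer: -48564419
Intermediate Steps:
q(G, Q) = Q²
A(t) = -3 + 5*t² (A(t) = 5*t² - 3 = -3 + 5*t²)
a(w, m) = (122 + w)² (a(w, m) = (w + (-3 + 5*5²))² = (w + (-3 + 5*25))² = (w + (-3 + 125))² = (w + 122)² = (122 + w)²)
-3011*a(5, -4) = -3011*(122 + 5)² = -3011*127² = -3011*16129 = -48564419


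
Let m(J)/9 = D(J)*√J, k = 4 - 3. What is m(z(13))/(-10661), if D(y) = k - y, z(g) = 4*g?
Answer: 918*√13/10661 ≈ 0.31047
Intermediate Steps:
k = 1
D(y) = 1 - y
m(J) = 9*√J*(1 - J) (m(J) = 9*((1 - J)*√J) = 9*(√J*(1 - J)) = 9*√J*(1 - J))
m(z(13))/(-10661) = (9*√(4*13)*(1 - 4*13))/(-10661) = (9*√52*(1 - 1*52))*(-1/10661) = (9*(2*√13)*(1 - 52))*(-1/10661) = (9*(2*√13)*(-51))*(-1/10661) = -918*√13*(-1/10661) = 918*√13/10661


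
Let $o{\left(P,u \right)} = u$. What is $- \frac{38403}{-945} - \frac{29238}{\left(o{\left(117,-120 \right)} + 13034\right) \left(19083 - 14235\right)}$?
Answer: $\frac{4047595549}{99602160} \approx 40.638$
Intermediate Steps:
$- \frac{38403}{-945} - \frac{29238}{\left(o{\left(117,-120 \right)} + 13034\right) \left(19083 - 14235\right)} = - \frac{38403}{-945} - \frac{29238}{\left(-120 + 13034\right) \left(19083 - 14235\right)} = \left(-38403\right) \left(- \frac{1}{945}\right) - \frac{29238}{12914 \cdot 4848} = \frac{4267}{105} - \frac{29238}{62607072} = \frac{4267}{105} - \frac{443}{948592} = \frac{4047595549}{99602160}$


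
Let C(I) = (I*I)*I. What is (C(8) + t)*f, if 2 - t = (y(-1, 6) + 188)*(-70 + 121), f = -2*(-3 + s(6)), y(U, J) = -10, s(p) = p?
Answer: 51384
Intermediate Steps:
C(I) = I³ (C(I) = I²*I = I³)
f = -6 (f = -2*(-3 + 6) = -2*3 = -6)
t = -9076 (t = 2 - (-10 + 188)*(-70 + 121) = 2 - 178*51 = 2 - 1*9078 = 2 - 9078 = -9076)
(C(8) + t)*f = (8³ - 9076)*(-6) = (512 - 9076)*(-6) = -8564*(-6) = 51384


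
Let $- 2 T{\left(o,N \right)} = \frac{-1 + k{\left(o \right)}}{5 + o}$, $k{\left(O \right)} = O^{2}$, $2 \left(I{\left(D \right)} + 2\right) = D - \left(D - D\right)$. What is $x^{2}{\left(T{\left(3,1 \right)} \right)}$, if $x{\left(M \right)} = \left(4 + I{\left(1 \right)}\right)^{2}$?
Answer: $\frac{625}{16} \approx 39.063$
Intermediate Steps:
$I{\left(D \right)} = -2 + \frac{D}{2}$ ($I{\left(D \right)} = -2 + \frac{D - \left(D - D\right)}{2} = -2 + \frac{D - 0}{2} = -2 + \frac{D + 0}{2} = -2 + \frac{D}{2}$)
$T{\left(o,N \right)} = - \frac{-1 + o^{2}}{2 \left(5 + o\right)}$ ($T{\left(o,N \right)} = - \frac{\left(-1 + o^{2}\right) \frac{1}{5 + o}}{2} = - \frac{\frac{1}{5 + o} \left(-1 + o^{2}\right)}{2} = - \frac{-1 + o^{2}}{2 \left(5 + o\right)}$)
$x{\left(M \right)} = \frac{25}{4}$ ($x{\left(M \right)} = \left(4 + \left(-2 + \frac{1}{2} \cdot 1\right)\right)^{2} = \left(4 + \left(-2 + \frac{1}{2}\right)\right)^{2} = \left(4 - \frac{3}{2}\right)^{2} = \left(\frac{5}{2}\right)^{2} = \frac{25}{4}$)
$x^{2}{\left(T{\left(3,1 \right)} \right)} = \left(\frac{25}{4}\right)^{2} = \frac{625}{16}$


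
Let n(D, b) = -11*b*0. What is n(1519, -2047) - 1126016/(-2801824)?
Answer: 35188/87557 ≈ 0.40189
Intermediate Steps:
n(D, b) = 0
n(1519, -2047) - 1126016/(-2801824) = 0 - 1126016/(-2801824) = 0 - 1126016*(-1/2801824) = 0 + 35188/87557 = 35188/87557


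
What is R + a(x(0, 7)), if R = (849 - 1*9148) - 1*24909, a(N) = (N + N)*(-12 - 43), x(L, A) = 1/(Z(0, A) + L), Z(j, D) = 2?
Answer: -33263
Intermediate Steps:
x(L, A) = 1/(2 + L)
a(N) = -110*N (a(N) = (2*N)*(-55) = -110*N)
R = -33208 (R = (849 - 9148) - 24909 = -8299 - 24909 = -33208)
R + a(x(0, 7)) = -33208 - 110/(2 + 0) = -33208 - 110/2 = -33208 - 110*½ = -33208 - 55 = -33263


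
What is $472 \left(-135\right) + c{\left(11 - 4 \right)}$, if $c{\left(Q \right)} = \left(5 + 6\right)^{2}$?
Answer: $-63599$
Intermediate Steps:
$c{\left(Q \right)} = 121$ ($c{\left(Q \right)} = 11^{2} = 121$)
$472 \left(-135\right) + c{\left(11 - 4 \right)} = 472 \left(-135\right) + 121 = -63720 + 121 = -63599$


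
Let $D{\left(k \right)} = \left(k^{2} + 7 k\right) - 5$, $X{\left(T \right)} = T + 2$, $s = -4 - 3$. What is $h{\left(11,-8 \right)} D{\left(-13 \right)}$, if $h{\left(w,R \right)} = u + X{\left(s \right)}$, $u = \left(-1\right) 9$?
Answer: $-1022$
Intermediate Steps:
$s = -7$ ($s = -4 - 3 = -7$)
$X{\left(T \right)} = 2 + T$
$u = -9$
$h{\left(w,R \right)} = -14$ ($h{\left(w,R \right)} = -9 + \left(2 - 7\right) = -9 - 5 = -14$)
$D{\left(k \right)} = -5 + k^{2} + 7 k$
$h{\left(11,-8 \right)} D{\left(-13 \right)} = - 14 \left(-5 + \left(-13\right)^{2} + 7 \left(-13\right)\right) = - 14 \left(-5 + 169 - 91\right) = \left(-14\right) 73 = -1022$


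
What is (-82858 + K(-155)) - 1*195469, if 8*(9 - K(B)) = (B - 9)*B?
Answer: -562991/2 ≈ -2.8150e+5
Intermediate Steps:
K(B) = 9 - B*(-9 + B)/8 (K(B) = 9 - (B - 9)*B/8 = 9 - (-9 + B)*B/8 = 9 - B*(-9 + B)/8)
(-82858 + K(-155)) - 1*195469 = (-82858 + (9 - ⅛*(-155)² + (9/8)*(-155))) - 1*195469 = (-82858 + (9 - ⅛*24025 - 1395/8)) - 195469 = (-82858 + (9 - 24025/8 - 1395/8)) - 195469 = (-82858 - 6337/2) - 195469 = -172053/2 - 195469 = -562991/2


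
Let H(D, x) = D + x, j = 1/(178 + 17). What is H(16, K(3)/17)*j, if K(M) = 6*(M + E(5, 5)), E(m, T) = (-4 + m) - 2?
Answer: 284/3315 ≈ 0.085671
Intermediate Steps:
E(m, T) = -6 + m
K(M) = -6 + 6*M (K(M) = 6*(M + (-6 + 5)) = 6*(M - 1) = 6*(-1 + M) = -6 + 6*M)
j = 1/195 ≈ 0.0051282
H(16, K(3)/17)*j = (16 + (-6 + 6*3)/17)*(1/195) = (16 + (-6 + 18)*(1/17))*(1/195) = (16 + 12*(1/17))*(1/195) = (16 + 12/17)*(1/195) = (284/17)*(1/195) = 284/3315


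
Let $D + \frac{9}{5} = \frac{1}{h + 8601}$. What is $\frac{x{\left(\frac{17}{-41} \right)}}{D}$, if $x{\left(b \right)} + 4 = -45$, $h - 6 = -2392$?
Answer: $\frac{43505}{1598} \approx 27.225$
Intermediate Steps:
$h = -2386$ ($h = 6 - 2392 = -2386$)
$x{\left(b \right)} = -49$ ($x{\left(b \right)} = -4 - 45 = -49$)
$D = - \frac{11186}{6215}$ ($D = - \frac{9}{5} + \frac{1}{-2386 + 8601} = - \frac{9}{5} + \frac{1}{6215} = - \frac{11186}{6215} \approx -1.7998$)
$\frac{x{\left(\frac{17}{-41} \right)}}{D} = - \frac{49}{- \frac{11186}{6215}} = \left(-49\right) \left(- \frac{6215}{11186}\right) = \frac{43505}{1598}$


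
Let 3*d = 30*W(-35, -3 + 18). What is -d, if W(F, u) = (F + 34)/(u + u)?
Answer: 1/3 ≈ 0.33333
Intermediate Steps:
W(F, u) = (34 + F)/(2*u) (W(F, u) = (34 + F)/((2*u)) = (34 + F)*(1/(2*u)) = (34 + F)/(2*u))
d = -1/3 (d = (30*((34 - 35)/(2*(-3 + 18))))/3 = (30*((1/2)*(-1)/15))/3 = (30*((1/2)*(1/15)*(-1)))/3 = (30*(-1/30))/3 = (1/3)*(-1) = -1/3 ≈ -0.33333)
-d = -1*(-1/3) = 1/3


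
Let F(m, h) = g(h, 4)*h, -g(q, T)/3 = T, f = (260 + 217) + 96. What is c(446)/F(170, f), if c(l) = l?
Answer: -223/3438 ≈ -0.064863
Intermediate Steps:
f = 573 (f = 477 + 96 = 573)
g(q, T) = -3*T
F(m, h) = -12*h (F(m, h) = (-3*4)*h = -12*h)
c(446)/F(170, f) = 446/((-12*573)) = 446/(-6876) = 446*(-1/6876) = -223/3438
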